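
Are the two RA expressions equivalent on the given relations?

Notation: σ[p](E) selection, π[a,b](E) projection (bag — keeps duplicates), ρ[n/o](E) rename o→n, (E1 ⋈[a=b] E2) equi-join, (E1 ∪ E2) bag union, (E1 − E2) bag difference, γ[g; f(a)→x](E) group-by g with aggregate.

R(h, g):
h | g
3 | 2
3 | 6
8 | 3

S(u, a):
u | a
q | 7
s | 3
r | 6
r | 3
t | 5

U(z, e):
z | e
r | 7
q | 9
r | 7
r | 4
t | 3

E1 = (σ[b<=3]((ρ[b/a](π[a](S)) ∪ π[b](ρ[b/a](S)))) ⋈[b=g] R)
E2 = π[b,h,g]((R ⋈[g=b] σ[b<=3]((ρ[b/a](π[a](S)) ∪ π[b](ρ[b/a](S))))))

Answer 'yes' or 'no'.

E1 subexpression sizes:
  S → 5
  π[a](S) → 5
  ρ[b/a](π[a](S)) → 5
  S → 5
  ρ[b/a](S) → 5
  π[b](ρ[b/a](S)) → 5
  (ρ[b/a](π[a](S)) ∪ π[b](ρ[b/a](S))) → 10
  σ[b<=3]((ρ[b/a](π[a](S)) ∪ π[b](ρ[b/a](S)))) → 4
  R → 3
  (σ[b<=3]((ρ[b/a](π[a](S)) ∪ π[b](ρ[b/a](S)))) ⋈[b=g] R) → 4
E2 subexpression sizes:
  R → 3
  S → 5
  π[a](S) → 5
  ρ[b/a](π[a](S)) → 5
  S → 5
  ρ[b/a](S) → 5
  π[b](ρ[b/a](S)) → 5
  (ρ[b/a](π[a](S)) ∪ π[b](ρ[b/a](S))) → 10
  σ[b<=3]((ρ[b/a](π[a](S)) ∪ π[b](ρ[b/a](S)))) → 4
  (R ⋈[g=b] σ[b<=3]((ρ[b/a](π[a](S)) ∪ π[b](ρ[b/a](S))))) → 4
  π[b,h,g]((R ⋈[g=b] σ[b<=3]((ρ[b/a](π[a](S)) ∪ π[b](ρ[b/a](S)))))) → 4

E1 and E2 produce the same multiset:
b | h | g
3 | 8 | 3
3 | 8 | 3
3 | 8 | 3
3 | 8 | 3

yes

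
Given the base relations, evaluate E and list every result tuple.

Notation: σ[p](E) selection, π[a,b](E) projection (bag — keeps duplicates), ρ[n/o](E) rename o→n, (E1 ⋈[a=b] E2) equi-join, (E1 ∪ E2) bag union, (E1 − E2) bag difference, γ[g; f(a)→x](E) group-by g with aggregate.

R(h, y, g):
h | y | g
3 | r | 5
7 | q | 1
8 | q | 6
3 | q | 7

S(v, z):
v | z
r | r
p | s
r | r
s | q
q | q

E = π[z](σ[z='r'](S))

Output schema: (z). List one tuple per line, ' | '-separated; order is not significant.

Per-node cardinality:
  S → 5
  σ[z='r'](S) → 2
  π[z](σ[z='r'](S)) → 2

== RESULT ==
z
r
r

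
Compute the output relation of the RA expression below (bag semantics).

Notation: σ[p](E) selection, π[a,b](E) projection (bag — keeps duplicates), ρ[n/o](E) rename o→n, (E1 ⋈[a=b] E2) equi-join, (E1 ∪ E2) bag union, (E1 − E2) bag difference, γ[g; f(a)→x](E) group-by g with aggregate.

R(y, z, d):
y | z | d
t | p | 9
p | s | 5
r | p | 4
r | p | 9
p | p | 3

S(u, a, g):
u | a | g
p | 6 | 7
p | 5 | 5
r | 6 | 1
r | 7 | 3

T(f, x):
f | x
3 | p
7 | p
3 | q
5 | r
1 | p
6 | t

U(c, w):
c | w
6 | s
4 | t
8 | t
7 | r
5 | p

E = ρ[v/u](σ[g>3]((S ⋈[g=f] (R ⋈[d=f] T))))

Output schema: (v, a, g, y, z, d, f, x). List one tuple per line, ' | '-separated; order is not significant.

Subexpression sizes:
  S → 4
  R → 5
  T → 6
  (R ⋈[d=f] T) → 3
  (S ⋈[g=f] (R ⋈[d=f] T)) → 3
  σ[g>3]((S ⋈[g=f] (R ⋈[d=f] T))) → 1
  ρ[v/u](σ[g>3]((S ⋈[g=f] (R ⋈[d=f] T)))) → 1

== RESULT ==
v | a | g | y | z | d | f | x
p | 5 | 5 | p | s | 5 | 5 | r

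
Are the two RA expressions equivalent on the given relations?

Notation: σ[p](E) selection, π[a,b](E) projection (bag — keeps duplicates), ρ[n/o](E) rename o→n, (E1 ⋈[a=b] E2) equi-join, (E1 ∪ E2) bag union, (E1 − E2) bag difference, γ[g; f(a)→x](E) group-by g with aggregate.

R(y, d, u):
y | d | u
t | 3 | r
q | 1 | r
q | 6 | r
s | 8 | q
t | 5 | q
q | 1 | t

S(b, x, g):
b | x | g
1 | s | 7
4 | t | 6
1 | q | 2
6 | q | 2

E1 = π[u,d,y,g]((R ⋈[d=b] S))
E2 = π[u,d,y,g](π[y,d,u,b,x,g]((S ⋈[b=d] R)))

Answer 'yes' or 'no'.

E1 subexpression sizes:
  R → 6
  S → 4
  (R ⋈[d=b] S) → 5
  π[u,d,y,g]((R ⋈[d=b] S)) → 5
E2 subexpression sizes:
  S → 4
  R → 6
  (S ⋈[b=d] R) → 5
  π[y,d,u,b,x,g]((S ⋈[b=d] R)) → 5
  π[u,d,y,g](π[y,d,u,b,x,g]((S ⋈[b=d] R))) → 5

E1 and E2 produce the same multiset:
u | d | y | g
r | 1 | q | 2
r | 1 | q | 7
r | 6 | q | 2
t | 1 | q | 2
t | 1 | q | 7

yes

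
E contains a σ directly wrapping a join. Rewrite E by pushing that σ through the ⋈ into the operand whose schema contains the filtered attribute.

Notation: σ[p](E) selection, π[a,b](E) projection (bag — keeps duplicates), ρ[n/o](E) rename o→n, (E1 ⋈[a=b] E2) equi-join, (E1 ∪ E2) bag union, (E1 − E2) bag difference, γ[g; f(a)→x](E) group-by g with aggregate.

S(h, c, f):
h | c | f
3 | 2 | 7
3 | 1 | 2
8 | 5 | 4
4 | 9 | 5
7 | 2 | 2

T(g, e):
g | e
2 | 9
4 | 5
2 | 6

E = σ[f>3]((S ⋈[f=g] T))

σ filters on f, owned by the left side.
E' = (σ[f>3](S) ⋈[f=g] T)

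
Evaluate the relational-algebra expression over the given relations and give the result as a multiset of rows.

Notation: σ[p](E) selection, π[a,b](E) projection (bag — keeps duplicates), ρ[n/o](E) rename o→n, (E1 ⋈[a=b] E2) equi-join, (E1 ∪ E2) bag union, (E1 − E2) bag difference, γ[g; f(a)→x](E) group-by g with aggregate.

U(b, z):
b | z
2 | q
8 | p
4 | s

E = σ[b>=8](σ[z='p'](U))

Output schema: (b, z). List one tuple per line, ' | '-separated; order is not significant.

Per-node cardinality:
  U → 3
  σ[z='p'](U) → 1
  σ[b>=8](σ[z='p'](U)) → 1

== RESULT ==
b | z
8 | p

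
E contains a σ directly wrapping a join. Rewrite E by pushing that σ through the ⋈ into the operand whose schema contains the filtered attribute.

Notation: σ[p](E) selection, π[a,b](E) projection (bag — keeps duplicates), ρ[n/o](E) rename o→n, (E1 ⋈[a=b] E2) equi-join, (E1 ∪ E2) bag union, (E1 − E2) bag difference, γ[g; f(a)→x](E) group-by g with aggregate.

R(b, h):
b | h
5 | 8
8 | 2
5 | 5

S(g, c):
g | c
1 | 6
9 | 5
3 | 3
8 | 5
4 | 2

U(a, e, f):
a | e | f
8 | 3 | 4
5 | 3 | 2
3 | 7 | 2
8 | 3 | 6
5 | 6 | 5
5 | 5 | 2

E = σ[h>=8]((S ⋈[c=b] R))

σ filters on h, owned by the right side.
E' = (S ⋈[c=b] σ[h>=8](R))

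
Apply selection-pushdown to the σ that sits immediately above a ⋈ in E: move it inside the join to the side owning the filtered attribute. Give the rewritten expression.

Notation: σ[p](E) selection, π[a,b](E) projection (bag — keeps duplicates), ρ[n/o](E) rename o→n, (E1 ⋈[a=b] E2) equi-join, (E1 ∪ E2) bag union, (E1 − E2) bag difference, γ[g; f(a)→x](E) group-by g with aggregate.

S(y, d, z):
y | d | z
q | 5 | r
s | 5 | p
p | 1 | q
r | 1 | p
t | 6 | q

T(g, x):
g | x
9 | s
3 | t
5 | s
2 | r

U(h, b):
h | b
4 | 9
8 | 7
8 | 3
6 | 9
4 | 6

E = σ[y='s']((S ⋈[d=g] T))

σ filters on y, owned by the left side.
E' = (σ[y='s'](S) ⋈[d=g] T)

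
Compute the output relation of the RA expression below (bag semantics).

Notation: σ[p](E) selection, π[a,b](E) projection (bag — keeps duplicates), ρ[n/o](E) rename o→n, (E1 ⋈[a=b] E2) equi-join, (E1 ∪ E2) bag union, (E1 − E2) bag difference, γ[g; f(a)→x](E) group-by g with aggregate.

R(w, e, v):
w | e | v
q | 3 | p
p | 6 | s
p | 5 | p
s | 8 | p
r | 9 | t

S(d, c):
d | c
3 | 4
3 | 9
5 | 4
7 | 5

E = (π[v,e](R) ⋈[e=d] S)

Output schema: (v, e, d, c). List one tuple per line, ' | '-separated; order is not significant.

Per-node cardinality:
  R → 5
  π[v,e](R) → 5
  S → 4
  (π[v,e](R) ⋈[e=d] S) → 3

== RESULT ==
v | e | d | c
p | 3 | 3 | 4
p | 3 | 3 | 9
p | 5 | 5 | 4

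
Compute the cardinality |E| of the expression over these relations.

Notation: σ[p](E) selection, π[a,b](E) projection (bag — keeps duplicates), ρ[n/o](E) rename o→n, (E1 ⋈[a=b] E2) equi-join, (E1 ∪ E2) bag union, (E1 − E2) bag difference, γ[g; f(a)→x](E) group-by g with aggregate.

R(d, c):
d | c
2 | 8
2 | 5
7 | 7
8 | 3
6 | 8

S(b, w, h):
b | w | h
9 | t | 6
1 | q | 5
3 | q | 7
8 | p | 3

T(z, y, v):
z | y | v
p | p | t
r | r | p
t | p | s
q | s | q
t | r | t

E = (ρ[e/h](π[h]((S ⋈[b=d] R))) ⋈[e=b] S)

Row counts bottom-up:
  S → 4
  R → 5
  (S ⋈[b=d] R) → 1
  π[h]((S ⋈[b=d] R)) → 1
  ρ[e/h](π[h]((S ⋈[b=d] R))) → 1
  S → 4
  (ρ[e/h](π[h]((S ⋈[b=d] R))) ⋈[e=b] S) → 1

|E| = 1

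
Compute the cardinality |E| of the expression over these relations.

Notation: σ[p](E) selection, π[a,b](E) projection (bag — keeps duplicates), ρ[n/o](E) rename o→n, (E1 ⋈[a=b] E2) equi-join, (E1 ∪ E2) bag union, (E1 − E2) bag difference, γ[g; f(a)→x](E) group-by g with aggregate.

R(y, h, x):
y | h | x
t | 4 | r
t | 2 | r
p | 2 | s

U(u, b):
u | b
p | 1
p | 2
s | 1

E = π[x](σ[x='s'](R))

Stepwise |·|:
  R → 3
  σ[x='s'](R) → 1
  π[x](σ[x='s'](R)) → 1

|E| = 1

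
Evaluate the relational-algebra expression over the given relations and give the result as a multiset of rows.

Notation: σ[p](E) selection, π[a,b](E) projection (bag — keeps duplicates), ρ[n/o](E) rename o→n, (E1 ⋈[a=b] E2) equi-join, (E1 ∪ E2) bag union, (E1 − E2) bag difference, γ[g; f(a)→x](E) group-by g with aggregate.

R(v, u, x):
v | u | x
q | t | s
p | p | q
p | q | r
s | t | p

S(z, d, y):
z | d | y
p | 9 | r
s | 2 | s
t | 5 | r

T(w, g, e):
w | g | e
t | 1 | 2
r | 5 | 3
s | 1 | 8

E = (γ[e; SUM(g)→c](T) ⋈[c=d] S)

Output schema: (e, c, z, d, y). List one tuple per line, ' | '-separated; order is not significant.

Stepwise |·|:
  T → 3
  γ[e; SUM(g)→c](T) → 3
  S → 3
  (γ[e; SUM(g)→c](T) ⋈[c=d] S) → 1

== RESULT ==
e | c | z | d | y
3 | 5 | t | 5 | r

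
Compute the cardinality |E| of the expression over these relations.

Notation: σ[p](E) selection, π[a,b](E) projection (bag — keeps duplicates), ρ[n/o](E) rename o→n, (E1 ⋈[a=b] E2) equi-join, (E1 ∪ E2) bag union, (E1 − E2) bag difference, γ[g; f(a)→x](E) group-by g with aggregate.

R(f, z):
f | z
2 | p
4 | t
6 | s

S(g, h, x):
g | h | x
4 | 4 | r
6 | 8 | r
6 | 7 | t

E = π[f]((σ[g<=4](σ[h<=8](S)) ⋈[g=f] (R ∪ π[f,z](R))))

Per-node cardinality:
  S → 3
  σ[h<=8](S) → 3
  σ[g<=4](σ[h<=8](S)) → 1
  R → 3
  R → 3
  π[f,z](R) → 3
  (R ∪ π[f,z](R)) → 6
  (σ[g<=4](σ[h<=8](S)) ⋈[g=f] (R ∪ π[f,z](R))) → 2
  π[f]((σ[g<=4](σ[h<=8](S)) ⋈[g=f] (R ∪ π[f,z](R)))) → 2

|E| = 2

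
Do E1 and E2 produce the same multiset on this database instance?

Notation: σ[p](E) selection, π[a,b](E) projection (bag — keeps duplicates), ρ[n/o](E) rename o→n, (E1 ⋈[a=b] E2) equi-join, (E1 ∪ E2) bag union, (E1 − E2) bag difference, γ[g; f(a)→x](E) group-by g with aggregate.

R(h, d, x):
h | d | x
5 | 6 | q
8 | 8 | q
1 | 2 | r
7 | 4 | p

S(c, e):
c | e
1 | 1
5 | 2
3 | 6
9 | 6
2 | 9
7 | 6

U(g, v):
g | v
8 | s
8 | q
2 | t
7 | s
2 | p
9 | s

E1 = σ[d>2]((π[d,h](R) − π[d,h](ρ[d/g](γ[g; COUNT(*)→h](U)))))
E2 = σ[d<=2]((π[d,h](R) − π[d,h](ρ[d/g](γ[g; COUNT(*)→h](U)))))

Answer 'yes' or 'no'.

E1 per-node cardinality:
  R → 4
  π[d,h](R) → 4
  U → 6
  γ[g; COUNT(*)→h](U) → 4
  ρ[d/g](γ[g; COUNT(*)→h](U)) → 4
  π[d,h](ρ[d/g](γ[g; COUNT(*)→h](U))) → 4
  (π[d,h](R) − π[d,h](ρ[d/g](γ[g; COUNT(*)→h](U)))) → 4
  σ[d>2]((π[d,h](R) − π[d,h](ρ[d/g](γ[g; COUNT(*)→h](U))))) → 3
E2 per-node cardinality:
  R → 4
  π[d,h](R) → 4
  U → 6
  γ[g; COUNT(*)→h](U) → 4
  ρ[d/g](γ[g; COUNT(*)→h](U)) → 4
  π[d,h](ρ[d/g](γ[g; COUNT(*)→h](U))) → 4
  (π[d,h](R) − π[d,h](ρ[d/g](γ[g; COUNT(*)→h](U)))) → 4
  σ[d<=2]((π[d,h](R) − π[d,h](ρ[d/g](γ[g; COUNT(*)→h](U))))) → 1

E1 result:
d | h
4 | 7
6 | 5
8 | 8
E2 result:
d | h
2 | 1
Witness: (8, 8) appears 1× in E1 but 0× in E2.

no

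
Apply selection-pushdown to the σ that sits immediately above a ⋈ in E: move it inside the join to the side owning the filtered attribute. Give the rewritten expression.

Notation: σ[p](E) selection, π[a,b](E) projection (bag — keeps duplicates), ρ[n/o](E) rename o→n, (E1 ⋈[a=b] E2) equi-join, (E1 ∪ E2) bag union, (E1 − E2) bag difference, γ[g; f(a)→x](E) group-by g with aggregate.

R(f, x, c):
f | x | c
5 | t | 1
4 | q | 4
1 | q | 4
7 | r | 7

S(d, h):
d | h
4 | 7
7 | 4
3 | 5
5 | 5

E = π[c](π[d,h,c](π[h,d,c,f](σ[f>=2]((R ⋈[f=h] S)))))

σ filters on f, owned by the left side.
E' = π[c](π[d,h,c](π[h,d,c,f]((σ[f>=2](R) ⋈[f=h] S))))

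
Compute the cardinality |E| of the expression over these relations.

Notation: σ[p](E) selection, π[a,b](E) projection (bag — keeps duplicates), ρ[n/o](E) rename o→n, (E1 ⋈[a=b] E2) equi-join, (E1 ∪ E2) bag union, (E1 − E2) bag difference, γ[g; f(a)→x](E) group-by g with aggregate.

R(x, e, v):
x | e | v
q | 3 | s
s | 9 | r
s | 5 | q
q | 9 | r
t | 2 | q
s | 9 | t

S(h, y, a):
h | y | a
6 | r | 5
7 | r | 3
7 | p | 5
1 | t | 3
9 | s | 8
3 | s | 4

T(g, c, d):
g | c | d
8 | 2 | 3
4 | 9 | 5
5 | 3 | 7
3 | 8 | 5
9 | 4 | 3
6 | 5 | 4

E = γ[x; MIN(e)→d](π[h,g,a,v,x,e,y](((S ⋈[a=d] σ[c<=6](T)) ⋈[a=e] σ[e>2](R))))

Stepwise |·|:
  S → 6
  T → 6
  σ[c<=6](T) → 4
  (S ⋈[a=d] σ[c<=6](T)) → 5
  R → 6
  σ[e>2](R) → 5
  ((S ⋈[a=d] σ[c<=6](T)) ⋈[a=e] σ[e>2](R)) → 4
  π[h,g,a,v,x,e,y](((S ⋈[a=d] σ[c<=6](T)) ⋈[a=e] σ[e>2](R))) → 4
  γ[x; MIN(e)→d](π[h,g,a,v,x,e,y](((S ⋈[a=d] σ[c<=6](T)) ⋈[a=e] σ[e>2](R)))) → 1

|E| = 1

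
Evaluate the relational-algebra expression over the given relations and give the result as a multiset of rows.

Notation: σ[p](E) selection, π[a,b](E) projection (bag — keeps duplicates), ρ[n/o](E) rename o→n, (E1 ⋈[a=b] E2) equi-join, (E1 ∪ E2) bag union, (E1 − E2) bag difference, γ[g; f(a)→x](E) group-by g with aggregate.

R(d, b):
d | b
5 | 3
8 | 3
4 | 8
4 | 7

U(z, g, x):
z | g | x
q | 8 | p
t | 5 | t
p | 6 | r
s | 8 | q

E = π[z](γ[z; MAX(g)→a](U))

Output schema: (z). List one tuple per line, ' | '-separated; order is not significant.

Per-node cardinality:
  U → 4
  γ[z; MAX(g)→a](U) → 4
  π[z](γ[z; MAX(g)→a](U)) → 4

== RESULT ==
z
p
q
s
t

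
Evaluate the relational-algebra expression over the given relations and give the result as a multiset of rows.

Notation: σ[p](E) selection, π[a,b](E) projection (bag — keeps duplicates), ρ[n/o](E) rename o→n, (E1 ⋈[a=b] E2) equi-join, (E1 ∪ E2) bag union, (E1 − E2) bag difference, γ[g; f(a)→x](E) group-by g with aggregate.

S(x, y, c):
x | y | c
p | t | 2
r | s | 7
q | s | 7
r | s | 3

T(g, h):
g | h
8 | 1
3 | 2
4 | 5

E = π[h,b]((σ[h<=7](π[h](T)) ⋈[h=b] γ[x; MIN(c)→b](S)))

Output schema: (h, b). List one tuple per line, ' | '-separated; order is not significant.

Row counts bottom-up:
  T → 3
  π[h](T) → 3
  σ[h<=7](π[h](T)) → 3
  S → 4
  γ[x; MIN(c)→b](S) → 3
  (σ[h<=7](π[h](T)) ⋈[h=b] γ[x; MIN(c)→b](S)) → 1
  π[h,b]((σ[h<=7](π[h](T)) ⋈[h=b] γ[x; MIN(c)→b](S))) → 1

== RESULT ==
h | b
2 | 2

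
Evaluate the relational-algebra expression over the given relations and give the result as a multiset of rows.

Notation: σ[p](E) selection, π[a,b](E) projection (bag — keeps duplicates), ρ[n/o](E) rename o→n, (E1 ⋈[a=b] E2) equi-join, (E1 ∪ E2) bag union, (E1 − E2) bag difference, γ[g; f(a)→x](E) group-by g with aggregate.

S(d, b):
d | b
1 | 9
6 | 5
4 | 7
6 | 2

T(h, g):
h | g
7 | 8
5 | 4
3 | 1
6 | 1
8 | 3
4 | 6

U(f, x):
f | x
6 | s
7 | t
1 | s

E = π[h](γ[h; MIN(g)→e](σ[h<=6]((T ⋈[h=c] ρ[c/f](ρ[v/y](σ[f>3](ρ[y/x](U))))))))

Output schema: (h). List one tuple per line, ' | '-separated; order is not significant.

Per-node cardinality:
  T → 6
  U → 3
  ρ[y/x](U) → 3
  σ[f>3](ρ[y/x](U)) → 2
  ρ[v/y](σ[f>3](ρ[y/x](U))) → 2
  ρ[c/f](ρ[v/y](σ[f>3](ρ[y/x](U)))) → 2
  (T ⋈[h=c] ρ[c/f](ρ[v/y](σ[f>3](ρ[y/x](U))))) → 2
  σ[h<=6]((T ⋈[h=c] ρ[c/f](ρ[v/y](σ[f>3](ρ[y/x](U)))))) → 1
  γ[h; MIN(g)→e](σ[h<=6]((T ⋈[h=c] ρ[c/f](ρ[v/y](σ[f>3](ρ[y/x](U))))))) → 1
  π[h](γ[h; MIN(g)→e](σ[h<=6]((T ⋈[h=c] ρ[c/f](ρ[v/y](σ[f>3](ρ[y/x](U)))))))) → 1

== RESULT ==
h
6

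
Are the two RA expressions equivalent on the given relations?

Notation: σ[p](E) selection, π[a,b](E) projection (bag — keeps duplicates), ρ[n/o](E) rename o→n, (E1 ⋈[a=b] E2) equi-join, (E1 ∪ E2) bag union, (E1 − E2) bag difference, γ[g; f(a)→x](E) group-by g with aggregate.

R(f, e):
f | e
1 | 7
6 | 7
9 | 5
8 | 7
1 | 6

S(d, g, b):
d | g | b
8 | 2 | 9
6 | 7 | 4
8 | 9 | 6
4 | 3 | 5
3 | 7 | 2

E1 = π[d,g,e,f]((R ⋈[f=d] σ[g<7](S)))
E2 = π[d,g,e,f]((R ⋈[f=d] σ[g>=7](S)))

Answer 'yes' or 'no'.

E1 per-node cardinality:
  R → 5
  S → 5
  σ[g<7](S) → 2
  (R ⋈[f=d] σ[g<7](S)) → 1
  π[d,g,e,f]((R ⋈[f=d] σ[g<7](S))) → 1
E2 per-node cardinality:
  R → 5
  S → 5
  σ[g>=7](S) → 3
  (R ⋈[f=d] σ[g>=7](S)) → 2
  π[d,g,e,f]((R ⋈[f=d] σ[g>=7](S))) → 2

E1 result:
d | g | e | f
8 | 2 | 7 | 8
E2 result:
d | g | e | f
6 | 7 | 7 | 6
8 | 9 | 7 | 8
Witness: (8, 9, 7, 8) appears 0× in E1 but 1× in E2.

no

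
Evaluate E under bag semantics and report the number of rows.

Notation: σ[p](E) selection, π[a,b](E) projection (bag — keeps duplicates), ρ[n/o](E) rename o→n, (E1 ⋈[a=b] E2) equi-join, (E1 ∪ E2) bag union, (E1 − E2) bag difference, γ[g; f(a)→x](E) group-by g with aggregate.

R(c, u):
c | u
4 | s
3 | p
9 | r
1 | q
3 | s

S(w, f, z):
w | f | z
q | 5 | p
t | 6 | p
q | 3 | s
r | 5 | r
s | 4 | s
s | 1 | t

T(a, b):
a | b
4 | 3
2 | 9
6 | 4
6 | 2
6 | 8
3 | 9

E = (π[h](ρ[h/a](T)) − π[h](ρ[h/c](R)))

Subexpression sizes:
  T → 6
  ρ[h/a](T) → 6
  π[h](ρ[h/a](T)) → 6
  R → 5
  ρ[h/c](R) → 5
  π[h](ρ[h/c](R)) → 5
  (π[h](ρ[h/a](T)) − π[h](ρ[h/c](R))) → 4

|E| = 4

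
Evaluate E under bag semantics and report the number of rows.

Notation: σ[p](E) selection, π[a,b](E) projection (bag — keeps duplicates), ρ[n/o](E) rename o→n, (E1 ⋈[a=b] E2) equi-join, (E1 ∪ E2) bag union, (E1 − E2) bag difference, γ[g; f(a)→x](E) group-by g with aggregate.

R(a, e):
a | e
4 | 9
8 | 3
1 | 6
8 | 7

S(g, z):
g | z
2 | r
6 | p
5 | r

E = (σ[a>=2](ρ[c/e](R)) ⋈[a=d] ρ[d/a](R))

Stepwise |·|:
  R → 4
  ρ[c/e](R) → 4
  σ[a>=2](ρ[c/e](R)) → 3
  R → 4
  ρ[d/a](R) → 4
  (σ[a>=2](ρ[c/e](R)) ⋈[a=d] ρ[d/a](R)) → 5

|E| = 5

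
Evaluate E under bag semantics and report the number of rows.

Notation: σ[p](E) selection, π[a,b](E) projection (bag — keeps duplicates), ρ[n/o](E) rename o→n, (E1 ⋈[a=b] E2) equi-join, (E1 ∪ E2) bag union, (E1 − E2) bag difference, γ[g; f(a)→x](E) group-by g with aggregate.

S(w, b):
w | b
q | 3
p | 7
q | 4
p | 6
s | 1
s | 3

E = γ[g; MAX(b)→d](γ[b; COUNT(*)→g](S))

Row counts bottom-up:
  S → 6
  γ[b; COUNT(*)→g](S) → 5
  γ[g; MAX(b)→d](γ[b; COUNT(*)→g](S)) → 2

|E| = 2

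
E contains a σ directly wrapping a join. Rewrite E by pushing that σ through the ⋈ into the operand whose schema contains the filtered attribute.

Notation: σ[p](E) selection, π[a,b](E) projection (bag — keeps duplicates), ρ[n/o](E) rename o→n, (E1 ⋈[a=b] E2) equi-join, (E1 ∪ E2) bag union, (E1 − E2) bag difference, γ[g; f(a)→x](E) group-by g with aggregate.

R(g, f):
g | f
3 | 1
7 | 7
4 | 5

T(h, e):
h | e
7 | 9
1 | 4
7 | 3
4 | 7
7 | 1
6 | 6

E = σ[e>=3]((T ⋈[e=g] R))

σ filters on e, owned by the left side.
E' = (σ[e>=3](T) ⋈[e=g] R)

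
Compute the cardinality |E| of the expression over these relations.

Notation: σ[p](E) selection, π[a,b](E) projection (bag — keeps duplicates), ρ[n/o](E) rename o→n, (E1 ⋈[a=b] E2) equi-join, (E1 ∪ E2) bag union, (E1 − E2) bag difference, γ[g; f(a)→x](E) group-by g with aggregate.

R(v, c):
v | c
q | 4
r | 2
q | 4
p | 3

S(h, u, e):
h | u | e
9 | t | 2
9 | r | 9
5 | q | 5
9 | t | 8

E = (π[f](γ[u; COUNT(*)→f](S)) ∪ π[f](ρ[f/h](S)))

Subexpression sizes:
  S → 4
  γ[u; COUNT(*)→f](S) → 3
  π[f](γ[u; COUNT(*)→f](S)) → 3
  S → 4
  ρ[f/h](S) → 4
  π[f](ρ[f/h](S)) → 4
  (π[f](γ[u; COUNT(*)→f](S)) ∪ π[f](ρ[f/h](S))) → 7

|E| = 7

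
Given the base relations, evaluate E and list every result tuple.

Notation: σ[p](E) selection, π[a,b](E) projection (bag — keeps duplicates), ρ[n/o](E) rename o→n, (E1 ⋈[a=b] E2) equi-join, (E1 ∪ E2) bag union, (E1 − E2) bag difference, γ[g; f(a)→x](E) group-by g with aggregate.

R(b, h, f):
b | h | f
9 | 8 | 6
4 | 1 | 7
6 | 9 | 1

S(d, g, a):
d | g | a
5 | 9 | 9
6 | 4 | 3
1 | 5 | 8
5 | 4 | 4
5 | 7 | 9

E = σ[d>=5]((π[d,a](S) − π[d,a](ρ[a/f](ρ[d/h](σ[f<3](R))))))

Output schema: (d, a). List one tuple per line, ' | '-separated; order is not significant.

Per-node cardinality:
  S → 5
  π[d,a](S) → 5
  R → 3
  σ[f<3](R) → 1
  ρ[d/h](σ[f<3](R)) → 1
  ρ[a/f](ρ[d/h](σ[f<3](R))) → 1
  π[d,a](ρ[a/f](ρ[d/h](σ[f<3](R)))) → 1
  (π[d,a](S) − π[d,a](ρ[a/f](ρ[d/h](σ[f<3](R))))) → 5
  σ[d>=5]((π[d,a](S) − π[d,a](ρ[a/f](ρ[d/h](σ[f<3](R)))))) → 4

== RESULT ==
d | a
5 | 4
5 | 9
5 | 9
6 | 3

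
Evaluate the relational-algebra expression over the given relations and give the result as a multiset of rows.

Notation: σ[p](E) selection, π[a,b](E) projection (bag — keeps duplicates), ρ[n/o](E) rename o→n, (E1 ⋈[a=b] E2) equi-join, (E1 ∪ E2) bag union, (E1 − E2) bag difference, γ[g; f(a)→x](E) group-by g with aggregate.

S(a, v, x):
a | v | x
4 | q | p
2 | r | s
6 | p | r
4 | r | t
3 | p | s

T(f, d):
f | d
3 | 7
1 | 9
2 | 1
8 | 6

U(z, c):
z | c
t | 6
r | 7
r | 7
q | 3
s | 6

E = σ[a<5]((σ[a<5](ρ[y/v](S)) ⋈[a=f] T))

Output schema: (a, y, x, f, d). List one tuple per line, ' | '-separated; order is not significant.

Subexpression sizes:
  S → 5
  ρ[y/v](S) → 5
  σ[a<5](ρ[y/v](S)) → 4
  T → 4
  (σ[a<5](ρ[y/v](S)) ⋈[a=f] T) → 2
  σ[a<5]((σ[a<5](ρ[y/v](S)) ⋈[a=f] T)) → 2

== RESULT ==
a | y | x | f | d
2 | r | s | 2 | 1
3 | p | s | 3 | 7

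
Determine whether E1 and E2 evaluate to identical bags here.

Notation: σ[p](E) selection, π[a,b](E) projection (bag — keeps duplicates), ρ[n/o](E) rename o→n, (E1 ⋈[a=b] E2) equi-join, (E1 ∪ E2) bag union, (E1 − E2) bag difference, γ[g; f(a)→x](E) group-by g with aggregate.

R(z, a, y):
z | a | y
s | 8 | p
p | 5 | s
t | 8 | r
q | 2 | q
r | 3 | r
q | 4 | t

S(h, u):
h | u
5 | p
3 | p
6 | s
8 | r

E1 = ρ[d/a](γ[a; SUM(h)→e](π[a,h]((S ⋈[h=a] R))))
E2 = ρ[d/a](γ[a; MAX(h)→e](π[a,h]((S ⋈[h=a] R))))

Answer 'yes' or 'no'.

E1 row counts bottom-up:
  S → 4
  R → 6
  (S ⋈[h=a] R) → 4
  π[a,h]((S ⋈[h=a] R)) → 4
  γ[a; SUM(h)→e](π[a,h]((S ⋈[h=a] R))) → 3
  ρ[d/a](γ[a; SUM(h)→e](π[a,h]((S ⋈[h=a] R)))) → 3
E2 row counts bottom-up:
  S → 4
  R → 6
  (S ⋈[h=a] R) → 4
  π[a,h]((S ⋈[h=a] R)) → 4
  γ[a; MAX(h)→e](π[a,h]((S ⋈[h=a] R))) → 3
  ρ[d/a](γ[a; MAX(h)→e](π[a,h]((S ⋈[h=a] R)))) → 3

E1 result:
d | e
3 | 3
5 | 5
8 | 16
E2 result:
d | e
3 | 3
5 | 5
8 | 8
Witness: (8, 8) appears 0× in E1 but 1× in E2.

no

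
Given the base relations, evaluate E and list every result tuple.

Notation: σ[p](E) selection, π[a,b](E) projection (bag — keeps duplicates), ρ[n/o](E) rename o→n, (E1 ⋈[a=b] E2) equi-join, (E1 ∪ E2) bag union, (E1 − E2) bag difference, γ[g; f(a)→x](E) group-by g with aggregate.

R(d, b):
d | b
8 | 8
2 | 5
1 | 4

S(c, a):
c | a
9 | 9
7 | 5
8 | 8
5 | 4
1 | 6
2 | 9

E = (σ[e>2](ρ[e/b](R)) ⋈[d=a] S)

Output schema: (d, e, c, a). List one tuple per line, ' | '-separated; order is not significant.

Row counts bottom-up:
  R → 3
  ρ[e/b](R) → 3
  σ[e>2](ρ[e/b](R)) → 3
  S → 6
  (σ[e>2](ρ[e/b](R)) ⋈[d=a] S) → 1

== RESULT ==
d | e | c | a
8 | 8 | 8 | 8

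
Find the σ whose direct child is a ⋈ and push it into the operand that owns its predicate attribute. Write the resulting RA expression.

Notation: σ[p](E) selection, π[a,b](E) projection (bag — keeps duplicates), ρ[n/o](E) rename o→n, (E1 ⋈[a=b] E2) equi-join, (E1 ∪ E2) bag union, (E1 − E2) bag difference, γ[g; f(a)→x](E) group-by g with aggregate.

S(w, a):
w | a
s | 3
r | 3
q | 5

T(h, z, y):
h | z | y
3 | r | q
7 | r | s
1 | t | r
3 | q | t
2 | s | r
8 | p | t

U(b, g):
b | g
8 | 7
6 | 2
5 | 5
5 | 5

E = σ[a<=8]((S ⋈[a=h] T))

σ filters on a, owned by the left side.
E' = (σ[a<=8](S) ⋈[a=h] T)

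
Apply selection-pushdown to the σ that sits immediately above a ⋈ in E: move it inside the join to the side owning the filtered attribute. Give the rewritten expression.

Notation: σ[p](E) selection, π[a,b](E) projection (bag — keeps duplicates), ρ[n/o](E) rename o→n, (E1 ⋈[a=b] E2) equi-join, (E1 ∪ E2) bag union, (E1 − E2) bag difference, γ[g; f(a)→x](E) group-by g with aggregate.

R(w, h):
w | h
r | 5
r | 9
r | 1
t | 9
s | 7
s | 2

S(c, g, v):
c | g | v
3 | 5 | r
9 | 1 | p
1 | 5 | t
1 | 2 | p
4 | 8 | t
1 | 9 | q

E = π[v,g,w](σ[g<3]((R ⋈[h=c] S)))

σ filters on g, owned by the right side.
E' = π[v,g,w]((R ⋈[h=c] σ[g<3](S)))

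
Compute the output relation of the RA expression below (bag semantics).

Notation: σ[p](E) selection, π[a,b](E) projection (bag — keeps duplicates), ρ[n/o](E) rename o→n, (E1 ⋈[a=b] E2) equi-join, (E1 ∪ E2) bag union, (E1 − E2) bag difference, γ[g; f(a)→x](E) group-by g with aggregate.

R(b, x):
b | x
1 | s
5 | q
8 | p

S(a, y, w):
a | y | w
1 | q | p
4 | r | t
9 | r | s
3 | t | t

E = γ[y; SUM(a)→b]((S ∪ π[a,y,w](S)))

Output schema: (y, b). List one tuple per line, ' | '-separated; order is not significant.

Subexpression sizes:
  S → 4
  S → 4
  π[a,y,w](S) → 4
  (S ∪ π[a,y,w](S)) → 8
  γ[y; SUM(a)→b]((S ∪ π[a,y,w](S))) → 3

== RESULT ==
y | b
q | 2
r | 26
t | 6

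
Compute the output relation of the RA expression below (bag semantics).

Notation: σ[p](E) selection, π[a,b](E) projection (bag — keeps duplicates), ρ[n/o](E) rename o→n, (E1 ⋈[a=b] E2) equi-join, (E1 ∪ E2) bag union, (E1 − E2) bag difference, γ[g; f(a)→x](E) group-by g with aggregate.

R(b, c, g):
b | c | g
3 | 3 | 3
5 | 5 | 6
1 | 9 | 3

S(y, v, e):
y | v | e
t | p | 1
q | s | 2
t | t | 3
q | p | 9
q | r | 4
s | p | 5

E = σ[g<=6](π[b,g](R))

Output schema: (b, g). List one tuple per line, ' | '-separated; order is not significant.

Stepwise |·|:
  R → 3
  π[b,g](R) → 3
  σ[g<=6](π[b,g](R)) → 3

== RESULT ==
b | g
1 | 3
3 | 3
5 | 6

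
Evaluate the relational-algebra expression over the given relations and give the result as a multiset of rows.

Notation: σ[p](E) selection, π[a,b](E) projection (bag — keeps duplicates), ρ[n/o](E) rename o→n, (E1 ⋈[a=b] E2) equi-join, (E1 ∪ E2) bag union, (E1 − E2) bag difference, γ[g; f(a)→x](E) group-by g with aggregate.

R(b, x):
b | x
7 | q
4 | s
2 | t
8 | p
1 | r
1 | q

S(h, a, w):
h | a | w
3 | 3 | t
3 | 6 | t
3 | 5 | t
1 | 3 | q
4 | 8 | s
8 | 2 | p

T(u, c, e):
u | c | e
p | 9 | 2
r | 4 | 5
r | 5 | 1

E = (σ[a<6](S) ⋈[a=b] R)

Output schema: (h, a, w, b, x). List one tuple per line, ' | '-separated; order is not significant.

Per-node cardinality:
  S → 6
  σ[a<6](S) → 4
  R → 6
  (σ[a<6](S) ⋈[a=b] R) → 1

== RESULT ==
h | a | w | b | x
8 | 2 | p | 2 | t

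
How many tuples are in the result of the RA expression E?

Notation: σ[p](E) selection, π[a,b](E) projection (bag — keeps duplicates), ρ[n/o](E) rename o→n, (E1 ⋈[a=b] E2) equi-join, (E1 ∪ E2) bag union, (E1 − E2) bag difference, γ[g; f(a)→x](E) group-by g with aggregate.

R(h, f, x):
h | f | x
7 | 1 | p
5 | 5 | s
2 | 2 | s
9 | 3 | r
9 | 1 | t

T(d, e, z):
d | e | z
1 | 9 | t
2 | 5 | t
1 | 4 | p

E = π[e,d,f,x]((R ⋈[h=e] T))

Per-node cardinality:
  R → 5
  T → 3
  (R ⋈[h=e] T) → 3
  π[e,d,f,x]((R ⋈[h=e] T)) → 3

|E| = 3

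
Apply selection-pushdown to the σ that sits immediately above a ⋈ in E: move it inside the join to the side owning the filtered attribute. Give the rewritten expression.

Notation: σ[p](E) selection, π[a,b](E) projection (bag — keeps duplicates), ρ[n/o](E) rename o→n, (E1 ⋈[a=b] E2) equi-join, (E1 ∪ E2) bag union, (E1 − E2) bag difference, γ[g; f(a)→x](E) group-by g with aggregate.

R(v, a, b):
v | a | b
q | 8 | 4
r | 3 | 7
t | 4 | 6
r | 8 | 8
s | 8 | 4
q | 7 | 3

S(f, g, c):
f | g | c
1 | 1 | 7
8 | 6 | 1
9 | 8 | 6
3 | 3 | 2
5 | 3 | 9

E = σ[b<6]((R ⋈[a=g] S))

σ filters on b, owned by the left side.
E' = (σ[b<6](R) ⋈[a=g] S)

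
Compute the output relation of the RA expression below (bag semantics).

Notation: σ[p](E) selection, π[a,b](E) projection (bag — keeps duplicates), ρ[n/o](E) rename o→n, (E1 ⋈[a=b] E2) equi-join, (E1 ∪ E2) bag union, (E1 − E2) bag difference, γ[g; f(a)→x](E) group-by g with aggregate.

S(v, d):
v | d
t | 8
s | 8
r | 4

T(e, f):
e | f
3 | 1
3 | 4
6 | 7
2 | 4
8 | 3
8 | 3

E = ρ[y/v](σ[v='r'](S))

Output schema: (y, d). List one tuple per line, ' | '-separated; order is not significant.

Per-node cardinality:
  S → 3
  σ[v='r'](S) → 1
  ρ[y/v](σ[v='r'](S)) → 1

== RESULT ==
y | d
r | 4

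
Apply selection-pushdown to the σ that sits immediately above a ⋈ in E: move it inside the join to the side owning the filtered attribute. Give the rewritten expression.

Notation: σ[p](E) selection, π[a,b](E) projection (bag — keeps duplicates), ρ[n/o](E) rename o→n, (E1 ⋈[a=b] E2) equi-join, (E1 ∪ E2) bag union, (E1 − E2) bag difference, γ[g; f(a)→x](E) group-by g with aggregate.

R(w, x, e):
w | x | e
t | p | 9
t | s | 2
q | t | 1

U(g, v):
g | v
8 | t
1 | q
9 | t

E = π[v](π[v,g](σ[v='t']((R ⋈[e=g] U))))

σ filters on v, owned by the right side.
E' = π[v](π[v,g]((R ⋈[e=g] σ[v='t'](U))))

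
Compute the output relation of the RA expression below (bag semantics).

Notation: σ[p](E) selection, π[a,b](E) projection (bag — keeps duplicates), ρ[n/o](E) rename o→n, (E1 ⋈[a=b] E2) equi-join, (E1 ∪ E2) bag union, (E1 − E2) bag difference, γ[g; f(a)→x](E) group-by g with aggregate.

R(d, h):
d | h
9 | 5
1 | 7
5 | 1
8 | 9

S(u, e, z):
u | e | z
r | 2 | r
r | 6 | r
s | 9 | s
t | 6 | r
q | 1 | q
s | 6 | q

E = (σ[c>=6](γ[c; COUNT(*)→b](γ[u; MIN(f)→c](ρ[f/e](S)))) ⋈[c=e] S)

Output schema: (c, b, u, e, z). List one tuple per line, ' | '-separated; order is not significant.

Per-node cardinality:
  S → 6
  ρ[f/e](S) → 6
  γ[u; MIN(f)→c](ρ[f/e](S)) → 4
  γ[c; COUNT(*)→b](γ[u; MIN(f)→c](ρ[f/e](S))) → 3
  σ[c>=6](γ[c; COUNT(*)→b](γ[u; MIN(f)→c](ρ[f/e](S)))) → 1
  S → 6
  (σ[c>=6](γ[c; COUNT(*)→b](γ[u; MIN(f)→c](ρ[f/e](S)))) ⋈[c=e] S) → 3

== RESULT ==
c | b | u | e | z
6 | 2 | r | 6 | r
6 | 2 | s | 6 | q
6 | 2 | t | 6 | r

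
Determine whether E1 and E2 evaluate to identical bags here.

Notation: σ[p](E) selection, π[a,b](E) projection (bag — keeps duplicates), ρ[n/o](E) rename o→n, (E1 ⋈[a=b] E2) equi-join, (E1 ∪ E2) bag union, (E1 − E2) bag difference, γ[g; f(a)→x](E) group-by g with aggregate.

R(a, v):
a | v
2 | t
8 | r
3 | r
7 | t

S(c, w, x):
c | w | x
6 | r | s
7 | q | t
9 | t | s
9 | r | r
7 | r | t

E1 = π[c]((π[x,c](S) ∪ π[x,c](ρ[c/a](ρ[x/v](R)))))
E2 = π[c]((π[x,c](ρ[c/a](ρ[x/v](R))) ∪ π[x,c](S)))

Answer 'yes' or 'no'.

E1 subexpression sizes:
  S → 5
  π[x,c](S) → 5
  R → 4
  ρ[x/v](R) → 4
  ρ[c/a](ρ[x/v](R)) → 4
  π[x,c](ρ[c/a](ρ[x/v](R))) → 4
  (π[x,c](S) ∪ π[x,c](ρ[c/a](ρ[x/v](R)))) → 9
  π[c]((π[x,c](S) ∪ π[x,c](ρ[c/a](ρ[x/v](R))))) → 9
E2 subexpression sizes:
  R → 4
  ρ[x/v](R) → 4
  ρ[c/a](ρ[x/v](R)) → 4
  π[x,c](ρ[c/a](ρ[x/v](R))) → 4
  S → 5
  π[x,c](S) → 5
  (π[x,c](ρ[c/a](ρ[x/v](R))) ∪ π[x,c](S)) → 9
  π[c]((π[x,c](ρ[c/a](ρ[x/v](R))) ∪ π[x,c](S))) → 9

E1 and E2 produce the same multiset:
c
2
3
6
7
7
7
8
9
9

yes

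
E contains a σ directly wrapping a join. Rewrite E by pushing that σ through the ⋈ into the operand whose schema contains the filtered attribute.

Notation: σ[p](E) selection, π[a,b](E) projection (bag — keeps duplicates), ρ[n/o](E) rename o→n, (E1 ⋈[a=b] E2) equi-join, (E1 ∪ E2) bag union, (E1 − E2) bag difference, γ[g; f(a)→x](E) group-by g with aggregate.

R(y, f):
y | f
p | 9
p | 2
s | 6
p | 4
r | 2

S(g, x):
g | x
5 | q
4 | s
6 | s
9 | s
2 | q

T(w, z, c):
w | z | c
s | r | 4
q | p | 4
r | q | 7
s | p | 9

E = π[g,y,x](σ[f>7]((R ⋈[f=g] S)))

σ filters on f, owned by the left side.
E' = π[g,y,x]((σ[f>7](R) ⋈[f=g] S))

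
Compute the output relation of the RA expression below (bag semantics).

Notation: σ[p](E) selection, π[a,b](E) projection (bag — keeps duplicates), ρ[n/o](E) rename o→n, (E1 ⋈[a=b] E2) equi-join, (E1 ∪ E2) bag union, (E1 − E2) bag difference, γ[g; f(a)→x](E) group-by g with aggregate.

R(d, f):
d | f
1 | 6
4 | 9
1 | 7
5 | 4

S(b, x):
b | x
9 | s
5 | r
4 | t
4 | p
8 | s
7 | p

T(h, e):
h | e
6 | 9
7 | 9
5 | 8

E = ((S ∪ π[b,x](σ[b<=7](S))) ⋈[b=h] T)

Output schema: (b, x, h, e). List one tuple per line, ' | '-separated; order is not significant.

Subexpression sizes:
  S → 6
  S → 6
  σ[b<=7](S) → 4
  π[b,x](σ[b<=7](S)) → 4
  (S ∪ π[b,x](σ[b<=7](S))) → 10
  T → 3
  ((S ∪ π[b,x](σ[b<=7](S))) ⋈[b=h] T) → 4

== RESULT ==
b | x | h | e
5 | r | 5 | 8
5 | r | 5 | 8
7 | p | 7 | 9
7 | p | 7 | 9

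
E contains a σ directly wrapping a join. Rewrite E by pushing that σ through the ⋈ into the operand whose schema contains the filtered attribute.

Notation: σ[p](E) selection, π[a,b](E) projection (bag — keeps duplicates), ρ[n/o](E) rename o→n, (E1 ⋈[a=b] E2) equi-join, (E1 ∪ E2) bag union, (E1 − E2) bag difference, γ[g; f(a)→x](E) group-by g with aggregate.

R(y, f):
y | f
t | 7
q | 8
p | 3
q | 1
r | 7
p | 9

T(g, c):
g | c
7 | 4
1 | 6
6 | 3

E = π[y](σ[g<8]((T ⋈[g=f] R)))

σ filters on g, owned by the left side.
E' = π[y]((σ[g<8](T) ⋈[g=f] R))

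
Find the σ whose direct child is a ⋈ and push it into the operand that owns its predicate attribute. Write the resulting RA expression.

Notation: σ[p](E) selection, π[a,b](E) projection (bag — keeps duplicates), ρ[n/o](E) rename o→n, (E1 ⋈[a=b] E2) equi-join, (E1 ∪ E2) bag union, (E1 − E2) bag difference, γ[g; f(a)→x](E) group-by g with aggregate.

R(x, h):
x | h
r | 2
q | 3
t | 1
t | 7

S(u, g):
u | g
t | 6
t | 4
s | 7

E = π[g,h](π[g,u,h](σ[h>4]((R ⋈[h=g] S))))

σ filters on h, owned by the left side.
E' = π[g,h](π[g,u,h]((σ[h>4](R) ⋈[h=g] S)))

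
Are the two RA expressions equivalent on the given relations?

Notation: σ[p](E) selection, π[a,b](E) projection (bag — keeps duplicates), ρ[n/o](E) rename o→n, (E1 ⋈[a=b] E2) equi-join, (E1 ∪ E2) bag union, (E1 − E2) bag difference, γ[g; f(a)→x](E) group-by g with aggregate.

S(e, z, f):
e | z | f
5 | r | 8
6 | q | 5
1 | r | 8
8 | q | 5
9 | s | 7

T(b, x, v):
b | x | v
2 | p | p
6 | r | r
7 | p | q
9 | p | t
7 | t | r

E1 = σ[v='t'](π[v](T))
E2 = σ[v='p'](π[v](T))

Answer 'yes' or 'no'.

E1 per-node cardinality:
  T → 5
  π[v](T) → 5
  σ[v='t'](π[v](T)) → 1
E2 per-node cardinality:
  T → 5
  π[v](T) → 5
  σ[v='p'](π[v](T)) → 1

E1 result:
v
t
E2 result:
v
p
Witness: ('p',) appears 0× in E1 but 1× in E2.

no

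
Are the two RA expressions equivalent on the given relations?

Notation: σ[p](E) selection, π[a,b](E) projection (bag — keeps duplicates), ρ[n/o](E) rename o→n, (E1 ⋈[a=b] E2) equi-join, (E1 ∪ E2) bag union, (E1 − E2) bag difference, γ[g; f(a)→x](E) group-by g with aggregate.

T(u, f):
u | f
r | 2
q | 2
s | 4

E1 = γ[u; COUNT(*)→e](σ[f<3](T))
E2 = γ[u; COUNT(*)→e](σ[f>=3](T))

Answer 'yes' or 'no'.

E1 row counts bottom-up:
  T → 3
  σ[f<3](T) → 2
  γ[u; COUNT(*)→e](σ[f<3](T)) → 2
E2 row counts bottom-up:
  T → 3
  σ[f>=3](T) → 1
  γ[u; COUNT(*)→e](σ[f>=3](T)) → 1

E1 result:
u | e
q | 1
r | 1
E2 result:
u | e
s | 1
Witness: ('r', 1) appears 1× in E1 but 0× in E2.

no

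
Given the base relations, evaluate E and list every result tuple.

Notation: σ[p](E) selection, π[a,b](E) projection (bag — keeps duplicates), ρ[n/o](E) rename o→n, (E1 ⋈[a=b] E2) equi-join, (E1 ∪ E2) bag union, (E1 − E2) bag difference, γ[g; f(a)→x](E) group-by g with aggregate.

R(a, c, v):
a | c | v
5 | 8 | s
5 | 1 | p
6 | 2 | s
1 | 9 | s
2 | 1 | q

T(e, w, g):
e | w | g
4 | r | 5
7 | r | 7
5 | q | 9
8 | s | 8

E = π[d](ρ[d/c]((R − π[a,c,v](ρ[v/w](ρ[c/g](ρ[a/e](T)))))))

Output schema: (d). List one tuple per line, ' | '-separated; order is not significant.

Row counts bottom-up:
  R → 5
  T → 4
  ρ[a/e](T) → 4
  ρ[c/g](ρ[a/e](T)) → 4
  ρ[v/w](ρ[c/g](ρ[a/e](T))) → 4
  π[a,c,v](ρ[v/w](ρ[c/g](ρ[a/e](T)))) → 4
  (R − π[a,c,v](ρ[v/w](ρ[c/g](ρ[a/e](T))))) → 5
  ρ[d/c]((R − π[a,c,v](ρ[v/w](ρ[c/g](ρ[a/e](T)))))) → 5
  π[d](ρ[d/c]((R − π[a,c,v](ρ[v/w](ρ[c/g](ρ[a/e](T))))))) → 5

== RESULT ==
d
1
1
2
8
9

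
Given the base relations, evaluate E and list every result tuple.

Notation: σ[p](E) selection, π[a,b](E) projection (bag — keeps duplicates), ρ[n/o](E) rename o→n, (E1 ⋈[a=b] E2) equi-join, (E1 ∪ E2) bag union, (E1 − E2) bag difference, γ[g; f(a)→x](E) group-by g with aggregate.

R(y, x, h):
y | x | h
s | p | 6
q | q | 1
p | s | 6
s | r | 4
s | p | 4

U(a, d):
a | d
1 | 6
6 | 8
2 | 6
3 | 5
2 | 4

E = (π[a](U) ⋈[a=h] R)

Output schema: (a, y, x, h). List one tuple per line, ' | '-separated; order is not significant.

Row counts bottom-up:
  U → 5
  π[a](U) → 5
  R → 5
  (π[a](U) ⋈[a=h] R) → 3

== RESULT ==
a | y | x | h
1 | q | q | 1
6 | p | s | 6
6 | s | p | 6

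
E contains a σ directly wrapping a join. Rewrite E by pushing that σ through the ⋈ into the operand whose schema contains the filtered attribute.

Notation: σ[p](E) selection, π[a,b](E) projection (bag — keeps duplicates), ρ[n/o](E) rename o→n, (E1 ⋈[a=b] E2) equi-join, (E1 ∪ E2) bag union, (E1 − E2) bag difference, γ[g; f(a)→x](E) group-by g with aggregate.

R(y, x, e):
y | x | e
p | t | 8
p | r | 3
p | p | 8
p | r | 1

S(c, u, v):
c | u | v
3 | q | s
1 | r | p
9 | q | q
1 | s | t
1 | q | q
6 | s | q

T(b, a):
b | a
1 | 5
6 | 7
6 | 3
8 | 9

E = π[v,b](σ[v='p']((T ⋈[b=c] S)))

σ filters on v, owned by the right side.
E' = π[v,b]((T ⋈[b=c] σ[v='p'](S)))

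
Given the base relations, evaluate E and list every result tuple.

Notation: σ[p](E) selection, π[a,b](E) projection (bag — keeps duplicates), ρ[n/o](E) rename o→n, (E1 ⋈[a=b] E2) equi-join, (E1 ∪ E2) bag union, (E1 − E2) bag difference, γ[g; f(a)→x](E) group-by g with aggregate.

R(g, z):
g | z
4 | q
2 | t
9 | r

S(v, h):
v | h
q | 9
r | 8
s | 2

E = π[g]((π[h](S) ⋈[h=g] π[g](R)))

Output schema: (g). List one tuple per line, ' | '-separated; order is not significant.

Subexpression sizes:
  S → 3
  π[h](S) → 3
  R → 3
  π[g](R) → 3
  (π[h](S) ⋈[h=g] π[g](R)) → 2
  π[g]((π[h](S) ⋈[h=g] π[g](R))) → 2

== RESULT ==
g
2
9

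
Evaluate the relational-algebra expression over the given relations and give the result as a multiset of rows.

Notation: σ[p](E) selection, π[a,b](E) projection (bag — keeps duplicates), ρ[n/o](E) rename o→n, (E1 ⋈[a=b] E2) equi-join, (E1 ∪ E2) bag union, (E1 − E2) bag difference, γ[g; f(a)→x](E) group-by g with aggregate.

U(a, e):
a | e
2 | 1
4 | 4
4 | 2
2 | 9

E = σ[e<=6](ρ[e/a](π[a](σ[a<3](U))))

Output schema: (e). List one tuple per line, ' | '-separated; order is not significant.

Subexpression sizes:
  U → 4
  σ[a<3](U) → 2
  π[a](σ[a<3](U)) → 2
  ρ[e/a](π[a](σ[a<3](U))) → 2
  σ[e<=6](ρ[e/a](π[a](σ[a<3](U)))) → 2

== RESULT ==
e
2
2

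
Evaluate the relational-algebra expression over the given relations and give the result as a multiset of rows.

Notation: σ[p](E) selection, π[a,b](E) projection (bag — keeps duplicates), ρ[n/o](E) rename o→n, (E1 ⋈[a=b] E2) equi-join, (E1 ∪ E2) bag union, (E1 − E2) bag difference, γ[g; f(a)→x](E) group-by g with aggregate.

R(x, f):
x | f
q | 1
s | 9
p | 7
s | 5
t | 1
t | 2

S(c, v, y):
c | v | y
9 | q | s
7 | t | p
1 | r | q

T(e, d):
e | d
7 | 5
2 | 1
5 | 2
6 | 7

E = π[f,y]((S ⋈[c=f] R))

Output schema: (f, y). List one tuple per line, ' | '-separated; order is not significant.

Per-node cardinality:
  S → 3
  R → 6
  (S ⋈[c=f] R) → 4
  π[f,y]((S ⋈[c=f] R)) → 4

== RESULT ==
f | y
1 | q
1 | q
7 | p
9 | s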